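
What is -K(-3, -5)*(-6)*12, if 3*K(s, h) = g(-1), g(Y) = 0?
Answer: 0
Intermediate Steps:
K(s, h) = 0 (K(s, h) = (⅓)*0 = 0)
-K(-3, -5)*(-6)*12 = -0*(-6)*12 = -0*12 = -1*0 = 0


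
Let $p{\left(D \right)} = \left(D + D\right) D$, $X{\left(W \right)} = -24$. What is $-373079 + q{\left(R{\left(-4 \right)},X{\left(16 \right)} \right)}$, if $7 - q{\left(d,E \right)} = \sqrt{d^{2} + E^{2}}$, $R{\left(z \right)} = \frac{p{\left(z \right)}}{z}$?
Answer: $-373072 - 8 \sqrt{10} \approx -3.731 \cdot 10^{5}$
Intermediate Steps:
$p{\left(D \right)} = 2 D^{2}$ ($p{\left(D \right)} = 2 D D = 2 D^{2}$)
$R{\left(z \right)} = 2 z$ ($R{\left(z \right)} = \frac{2 z^{2}}{z} = 2 z$)
$q{\left(d,E \right)} = 7 - \sqrt{E^{2} + d^{2}}$ ($q{\left(d,E \right)} = 7 - \sqrt{d^{2} + E^{2}} = 7 - \sqrt{E^{2} + d^{2}}$)
$-373079 + q{\left(R{\left(-4 \right)},X{\left(16 \right)} \right)} = -373079 + \left(7 - \sqrt{\left(-24\right)^{2} + \left(2 \left(-4\right)\right)^{2}}\right) = -373079 + \left(7 - \sqrt{576 + \left(-8\right)^{2}}\right) = -373079 + \left(7 - \sqrt{576 + 64}\right) = -373079 + \left(7 - \sqrt{640}\right) = -373079 + \left(7 - 8 \sqrt{10}\right) = -373072 - 8 \sqrt{10}$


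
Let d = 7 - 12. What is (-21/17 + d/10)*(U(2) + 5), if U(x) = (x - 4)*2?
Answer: -59/34 ≈ -1.7353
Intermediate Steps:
d = -5
U(x) = -8 + 2*x (U(x) = (-4 + x)*2 = -8 + 2*x)
(-21/17 + d/10)*(U(2) + 5) = (-21/17 - 5/10)*((-8 + 2*2) + 5) = (-21*1/17 - 5*⅒)*((-8 + 4) + 5) = (-21/17 - ½)*(-4 + 5) = -59/34*1 = -59/34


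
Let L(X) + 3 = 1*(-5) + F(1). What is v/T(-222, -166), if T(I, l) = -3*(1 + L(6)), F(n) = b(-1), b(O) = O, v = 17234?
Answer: 8617/12 ≈ 718.08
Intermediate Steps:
F(n) = -1
L(X) = -9 (L(X) = -3 + (1*(-5) - 1) = -3 + (-5 - 1) = -3 - 6 = -9)
T(I, l) = 24 (T(I, l) = -3*(1 - 9) = -3*(-8) = 24)
v/T(-222, -166) = 17234/24 = 17234*(1/24) = 8617/12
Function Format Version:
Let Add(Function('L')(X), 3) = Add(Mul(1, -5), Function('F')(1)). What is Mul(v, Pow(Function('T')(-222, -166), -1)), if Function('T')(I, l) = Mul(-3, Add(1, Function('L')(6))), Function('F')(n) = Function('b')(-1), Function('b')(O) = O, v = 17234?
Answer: Rational(8617, 12) ≈ 718.08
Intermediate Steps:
Function('F')(n) = -1
Function('L')(X) = -9 (Function('L')(X) = Add(-3, Add(Mul(1, -5), -1)) = Add(-3, Add(-5, -1)) = Add(-3, -6) = -9)
Function('T')(I, l) = 24 (Function('T')(I, l) = Mul(-3, Add(1, -9)) = Mul(-3, -8) = 24)
Mul(v, Pow(Function('T')(-222, -166), -1)) = Mul(17234, Pow(24, -1)) = Mul(17234, Rational(1, 24)) = Rational(8617, 12)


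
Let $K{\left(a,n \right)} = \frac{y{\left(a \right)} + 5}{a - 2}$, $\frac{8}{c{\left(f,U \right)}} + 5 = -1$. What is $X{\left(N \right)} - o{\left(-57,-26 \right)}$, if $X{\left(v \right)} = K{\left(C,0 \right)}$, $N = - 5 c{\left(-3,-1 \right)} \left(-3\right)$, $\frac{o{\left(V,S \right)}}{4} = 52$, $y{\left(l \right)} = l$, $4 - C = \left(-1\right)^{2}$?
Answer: $-200$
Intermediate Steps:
$C = 3$ ($C = 4 - \left(-1\right)^{2} = 4 - 1 = 3$)
$c{\left(f,U \right)} = - \frac{4}{3}$ ($c{\left(f,U \right)} = \frac{8}{-5 - 1} = \frac{8}{-6} = 8 \left(- \frac{1}{6}\right) = - \frac{4}{3}$)
$o{\left(V,S \right)} = 208$ ($o{\left(V,S \right)} = 4 \cdot 52 = 208$)
$N = -20$ ($N = \left(-5\right) \left(- \frac{4}{3}\right) \left(-3\right) = \frac{20}{3} \left(-3\right) = -20$)
$K{\left(a,n \right)} = \frac{5 + a}{-2 + a}$ ($K{\left(a,n \right)} = \frac{a + 5}{a - 2} = \frac{5 + a}{-2 + a}$)
$X{\left(v \right)} = 8$ ($X{\left(v \right)} = \frac{5 + 3}{-2 + 3} = 1^{-1} \cdot 8 = 1 \cdot 8 = 8$)
$X{\left(N \right)} - o{\left(-57,-26 \right)} = 8 - 208 = -200$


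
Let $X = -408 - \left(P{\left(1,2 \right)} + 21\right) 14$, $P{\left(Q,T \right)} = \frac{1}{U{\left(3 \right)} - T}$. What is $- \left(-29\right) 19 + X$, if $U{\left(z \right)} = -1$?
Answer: $- \frac{439}{3} \approx -146.33$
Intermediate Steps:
$P{\left(Q,T \right)} = \frac{1}{-1 - T}$
$X = - \frac{2092}{3}$ ($X = -408 - \left(- \frac{1}{1 + 2} + 21\right) 14 = -408 - \left(- \frac{1}{3} + 21\right) 14 = -408 - \frac{62}{3} \cdot 14 = -408 - \frac{868}{3} = - \frac{2092}{3} \approx -697.33$)
$- \left(-29\right) 19 + X = - \left(-29\right) 19 - \frac{2092}{3} = \left(-1\right) \left(-551\right) - \frac{2092}{3} = 551 - \frac{2092}{3} = - \frac{439}{3}$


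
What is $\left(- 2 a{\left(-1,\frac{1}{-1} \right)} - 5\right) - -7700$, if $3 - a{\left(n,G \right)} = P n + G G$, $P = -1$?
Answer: $7693$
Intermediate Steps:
$a{\left(n,G \right)} = 3 + n - G^{2}$ ($a{\left(n,G \right)} = 3 - \left(- n + G G\right) = 3 - \left(- n + G^{2}\right) = 3 - \left(G^{2} - n\right) = 3 + n - G^{2}$)
$\left(- 2 a{\left(-1,\frac{1}{-1} \right)} - 5\right) - -7700 = \left(- 2 \left(3 - 1 - \left(\frac{1}{-1}\right)^{2}\right) - 5\right) - -7700 = \left(- 2 \left(3 - 1 - \left(-1\right)^{2}\right) - 5\right) + 7700 = \left(- 2 \left(3 - 1 - 1\right) - 5\right) + 7700 = \left(\left(-2\right) 1 - 5\right) + 7700 = \left(-2 - 5\right) + 7700 = -7 + 7700 = 7693$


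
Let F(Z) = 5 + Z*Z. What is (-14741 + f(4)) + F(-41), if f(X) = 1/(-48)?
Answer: -626641/48 ≈ -13055.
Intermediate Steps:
f(X) = -1/48
F(Z) = 5 + Z²
(-14741 + f(4)) + F(-41) = (-14741 - 1/48) + (5 + (-41)²) = -707569/48 + (5 + 1681) = -707569/48 + 1686 = -626641/48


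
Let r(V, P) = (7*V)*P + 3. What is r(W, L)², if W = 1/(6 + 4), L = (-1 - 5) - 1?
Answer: 361/100 ≈ 3.6100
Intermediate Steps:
L = -7 (L = -6 - 1 = -7)
W = ⅒ (W = 1/10 = ⅒ ≈ 0.10000)
r(V, P) = 3 + 7*P*V (r(V, P) = 7*P*V + 3 = 3 + 7*P*V)
r(W, L)² = (3 + 7*(-7)*(⅒))² = (3 - 49/10)² = (-19/10)² = 361/100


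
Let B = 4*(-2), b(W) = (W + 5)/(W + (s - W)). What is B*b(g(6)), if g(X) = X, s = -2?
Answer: 44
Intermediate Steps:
b(W) = -5/2 - W/2 (b(W) = (W + 5)/(W + (-2 - W)) = (5 + W)/(-2) = (5 + W)*(-1/2) = -5/2 - W/2)
B = -8
B*b(g(6)) = -8*(-5/2 - 1/2*6) = -8*(-5/2 - 3) = -8*(-11/2) = 44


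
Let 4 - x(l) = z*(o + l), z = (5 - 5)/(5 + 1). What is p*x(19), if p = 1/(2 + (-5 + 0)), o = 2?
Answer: -4/3 ≈ -1.3333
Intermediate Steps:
z = 0 (z = 0/6 = 0*(⅙) = 0)
x(l) = 4 (x(l) = 4 - 0*(2 + l) = 4 - 1*0 = 4 + 0 = 4)
p = -⅓ (p = 1/(2 - 5) = 1/(-3) = -⅓ ≈ -0.33333)
p*x(19) = -⅓*4 = -4/3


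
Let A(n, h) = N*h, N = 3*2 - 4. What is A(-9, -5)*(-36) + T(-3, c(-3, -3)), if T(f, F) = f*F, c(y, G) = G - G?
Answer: 360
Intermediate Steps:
N = 2 (N = 6 - 4 = 2)
c(y, G) = 0
T(f, F) = F*f
A(n, h) = 2*h
A(-9, -5)*(-36) + T(-3, c(-3, -3)) = (2*(-5))*(-36) + 0*(-3) = -10*(-36) + 0 = 360 + 0 = 360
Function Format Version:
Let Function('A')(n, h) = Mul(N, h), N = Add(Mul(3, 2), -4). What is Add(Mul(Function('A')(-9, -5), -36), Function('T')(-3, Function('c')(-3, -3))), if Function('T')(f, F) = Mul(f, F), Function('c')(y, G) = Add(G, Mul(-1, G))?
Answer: 360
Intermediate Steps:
N = 2 (N = Add(6, -4) = 2)
Function('c')(y, G) = 0
Function('T')(f, F) = Mul(F, f)
Function('A')(n, h) = Mul(2, h)
Add(Mul(Function('A')(-9, -5), -36), Function('T')(-3, Function('c')(-3, -3))) = Add(Mul(Mul(2, -5), -36), Mul(0, -3)) = Add(Mul(-10, -36), 0) = Add(360, 0) = 360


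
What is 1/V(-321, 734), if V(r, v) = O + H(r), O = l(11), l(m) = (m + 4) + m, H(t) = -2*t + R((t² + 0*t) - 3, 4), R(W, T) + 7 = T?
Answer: 1/665 ≈ 0.0015038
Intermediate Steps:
R(W, T) = -7 + T
H(t) = -3 - 2*t (H(t) = -2*t + (-7 + 4) = -2*t - 3 = -3 - 2*t)
l(m) = 4 + 2*m (l(m) = (4 + m) + m = 4 + 2*m)
O = 26 (O = 4 + 2*11 = 4 + 22 = 26)
V(r, v) = 23 - 2*r (V(r, v) = 26 + (-3 - 2*r) = 23 - 2*r)
1/V(-321, 734) = 1/(23 - 2*(-321)) = 1/(23 + 642) = 1/665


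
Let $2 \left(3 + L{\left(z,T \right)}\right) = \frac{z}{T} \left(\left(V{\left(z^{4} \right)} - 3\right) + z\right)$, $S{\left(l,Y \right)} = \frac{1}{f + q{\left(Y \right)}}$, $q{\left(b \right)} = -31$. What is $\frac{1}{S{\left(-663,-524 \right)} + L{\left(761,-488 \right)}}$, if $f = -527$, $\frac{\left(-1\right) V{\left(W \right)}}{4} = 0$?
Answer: $- \frac{136152}{80877601} \approx -0.0016834$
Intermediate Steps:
$V{\left(W \right)} = 0$ ($V{\left(W \right)} = \left(-4\right) 0 = 0$)
$S{\left(l,Y \right)} = - \frac{1}{558}$ ($S{\left(l,Y \right)} = \frac{1}{-527 - 31} = \frac{1}{-558} = - \frac{1}{558}$)
$L{\left(z,T \right)} = -3 + \frac{z \left(-3 + z\right)}{2 T}$ ($L{\left(z,T \right)} = -3 + \frac{\frac{z}{T} \left(\left(0 - 3\right) + z\right)}{2} = -3 + \frac{\frac{z}{T} \left(-3 + z\right)}{2} = -3 + \frac{z \frac{1}{T} \left(-3 + z\right)}{2} = -3 + \frac{z \left(-3 + z\right)}{2 T}$)
$\frac{1}{S{\left(-663,-524 \right)} + L{\left(761,-488 \right)}} = \frac{1}{- \frac{1}{558} + \frac{761^{2} - -2928 - 2283}{2 \left(-488\right)}} = \frac{1}{- \frac{1}{558} + \frac{1}{2} \left(- \frac{1}{488}\right) \left(579121 + 2928 - 2283\right)} = \frac{1}{- \frac{1}{558} + \frac{1}{2} \left(- \frac{1}{488}\right) 579766} = \frac{1}{- \frac{1}{558} - \frac{289883}{488}} = \frac{1}{- \frac{80877601}{136152}} = - \frac{136152}{80877601}$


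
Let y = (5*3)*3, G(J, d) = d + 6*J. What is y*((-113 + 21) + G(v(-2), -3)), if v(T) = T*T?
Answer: -3195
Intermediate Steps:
v(T) = T²
y = 45 (y = 15*3 = 45)
y*((-113 + 21) + G(v(-2), -3)) = 45*((-113 + 21) + (-3 + 6*(-2)²)) = 45*(-92 + (-3 + 6*4)) = 45*(-92 + (-3 + 24)) = 45*(-92 + 21) = 45*(-71) = -3195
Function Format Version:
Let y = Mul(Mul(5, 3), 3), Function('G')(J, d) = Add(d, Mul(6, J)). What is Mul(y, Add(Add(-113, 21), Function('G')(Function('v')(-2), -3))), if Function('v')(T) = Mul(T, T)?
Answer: -3195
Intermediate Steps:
Function('v')(T) = Pow(T, 2)
y = 45 (y = Mul(15, 3) = 45)
Mul(y, Add(Add(-113, 21), Function('G')(Function('v')(-2), -3))) = Mul(45, Add(Add(-113, 21), Add(-3, Mul(6, Pow(-2, 2))))) = Mul(45, Add(-92, Add(-3, Mul(6, 4)))) = Mul(45, Add(-92, Add(-3, 24))) = Mul(45, Add(-92, 21)) = Mul(45, -71) = -3195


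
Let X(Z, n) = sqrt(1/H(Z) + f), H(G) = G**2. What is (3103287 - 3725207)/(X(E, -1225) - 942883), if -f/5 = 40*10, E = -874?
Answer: 447935202328415360/679107422702538563 + 543558080*I*sqrt(1527751999)/679107422702538563 ≈ 0.65959 + 3.1285e-5*I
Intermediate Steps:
f = -2000 (f = -200*10 = -5*400 = -2000)
X(Z, n) = sqrt(-2000 + Z**(-2)) (X(Z, n) = sqrt(1/(Z**2) - 2000) = sqrt(Z**(-2) - 2000) = sqrt(-2000 + Z**(-2)))
(3103287 - 3725207)/(X(E, -1225) - 942883) = (3103287 - 3725207)/(sqrt(-2000 + (-874)**(-2)) - 942883) = -621920/(sqrt(-2000 + 1/763876) - 942883) = -621920/(sqrt(-1527751999/763876) - 942883) = -621920/(I*sqrt(1527751999)/874 - 942883) = -621920/(-942883 + I*sqrt(1527751999)/874)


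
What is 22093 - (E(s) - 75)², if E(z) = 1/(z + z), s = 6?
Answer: 2373191/144 ≈ 16481.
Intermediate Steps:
E(z) = 1/(2*z)
22093 - (E(s) - 75)² = 22093 - ((½)/6 - 75)² = 22093 - ((½)*(⅙) - 75)² = 22093 - (1/12 - 75)² = 22093 - (-899/12)² = 22093 - 1*808201/144 = 22093 - 808201/144 = 2373191/144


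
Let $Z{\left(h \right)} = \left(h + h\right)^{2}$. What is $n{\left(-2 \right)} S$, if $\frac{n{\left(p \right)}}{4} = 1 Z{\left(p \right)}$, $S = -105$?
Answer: $-6720$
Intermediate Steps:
$Z{\left(h \right)} = 4 h^{2}$ ($Z{\left(h \right)} = \left(2 h\right)^{2} = 4 h^{2}$)
$n{\left(p \right)} = 16 p^{2}$ ($n{\left(p \right)} = 4 \cdot 1 \cdot 4 p^{2} = 4 \cdot 4 p^{2} = 16 p^{2}$)
$n{\left(-2 \right)} S = 16 \left(-2\right)^{2} \left(-105\right) = 16 \cdot 4 \left(-105\right) = 64 \left(-105\right) = -6720$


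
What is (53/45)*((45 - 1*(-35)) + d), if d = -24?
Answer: 2968/45 ≈ 65.956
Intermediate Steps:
(53/45)*((45 - 1*(-35)) + d) = (53/45)*((45 - 1*(-35)) - 24) = (53*(1/45))*((45 + 35) - 24) = 53*(80 - 24)/45 = (53/45)*56 = 2968/45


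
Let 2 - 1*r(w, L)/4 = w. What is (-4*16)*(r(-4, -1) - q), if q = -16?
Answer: -2560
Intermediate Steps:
r(w, L) = 8 - 4*w
(-4*16)*(r(-4, -1) - q) = (-4*16)*((8 - 4*(-4)) - 1*(-16)) = -64*((8 + 16) + 16) = -64*(24 + 16) = -64*40 = -2560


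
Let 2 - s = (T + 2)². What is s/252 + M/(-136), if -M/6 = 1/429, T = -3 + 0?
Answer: 1247/306306 ≈ 0.0040711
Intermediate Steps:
T = -3
M = -2/143 (M = -6/429 = -6*1/429 = -2/143 ≈ -0.013986)
s = 1 (s = 2 - (-3 + 2)² = 2 - 1*(-1)² = 2 - 1*1 = 2 - 1 = 1)
s/252 + M/(-136) = 1/252 - 2/143/(-136) = 1*(1/252) - 2/143*(-1/136) = 1/252 + 1/9724 = 1247/306306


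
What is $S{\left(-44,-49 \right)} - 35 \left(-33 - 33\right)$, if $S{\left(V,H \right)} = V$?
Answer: $2266$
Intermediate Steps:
$S{\left(-44,-49 \right)} - 35 \left(-33 - 33\right) = -44 - 35 \left(-33 - 33\right) = -44 - 35 \left(-66\right) = -44 - -2310 = -44 + 2310 = 2266$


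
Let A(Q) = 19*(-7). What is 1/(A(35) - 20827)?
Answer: -1/20960 ≈ -4.7710e-5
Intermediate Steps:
A(Q) = -133
1/(A(35) - 20827) = 1/(-133 - 20827) = 1/(-20960) = -1/20960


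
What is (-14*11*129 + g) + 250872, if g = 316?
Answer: 231322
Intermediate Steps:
(-14*11*129 + g) + 250872 = (-14*11*129 + 316) + 250872 = (-154*129 + 316) + 250872 = (-19866 + 316) + 250872 = -19550 + 250872 = 231322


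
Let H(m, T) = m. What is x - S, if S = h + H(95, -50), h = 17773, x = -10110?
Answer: -27978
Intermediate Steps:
S = 17868 (S = 17773 + 95 = 17868)
x - S = -10110 - 1*17868 = -10110 - 17868 = -27978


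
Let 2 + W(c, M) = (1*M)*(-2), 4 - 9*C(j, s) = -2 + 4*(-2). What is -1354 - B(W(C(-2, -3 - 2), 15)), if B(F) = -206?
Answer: -1148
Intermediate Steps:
C(j, s) = 14/9 (C(j, s) = 4/9 - (-2 + 4*(-2))/9 = 4/9 - (-2 - 8)/9 = 4/9 - ⅑*(-10) = 4/9 + 10/9 = 14/9)
W(c, M) = -2 - 2*M (W(c, M) = -2 + (1*M)*(-2) = -2 + M*(-2) = -2 - 2*M)
-1354 - B(W(C(-2, -3 - 2), 15)) = -1354 - 1*(-206) = -1354 + 206 = -1148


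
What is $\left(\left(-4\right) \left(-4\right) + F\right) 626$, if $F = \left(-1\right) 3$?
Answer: $8138$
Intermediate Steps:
$F = -3$
$\left(\left(-4\right) \left(-4\right) + F\right) 626 = \left(\left(-4\right) \left(-4\right) - 3\right) 626 = \left(16 - 3\right) 626 = 13 \cdot 626 = 8138$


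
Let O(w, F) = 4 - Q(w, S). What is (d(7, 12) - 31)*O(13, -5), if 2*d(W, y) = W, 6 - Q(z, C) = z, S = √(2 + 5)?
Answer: -605/2 ≈ -302.50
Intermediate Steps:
S = √7 ≈ 2.6458
Q(z, C) = 6 - z
O(w, F) = -2 + w (O(w, F) = 4 - (6 - w) = 4 + (-6 + w) = -2 + w)
d(W, y) = W/2
(d(7, 12) - 31)*O(13, -5) = ((½)*7 - 31)*(-2 + 13) = (7/2 - 31)*11 = -55/2*11 = -605/2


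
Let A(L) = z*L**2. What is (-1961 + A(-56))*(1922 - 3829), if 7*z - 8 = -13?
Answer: 8011307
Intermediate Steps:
z = -5/7 (z = 8/7 + (1/7)*(-13) = 8/7 - 13/7 = -5/7 ≈ -0.71429)
A(L) = -5*L**2/7
(-1961 + A(-56))*(1922 - 3829) = (-1961 - 5/7*(-56)**2)*(1922 - 3829) = (-1961 - 5/7*3136)*(-1907) = (-1961 - 2240)*(-1907) = -4201*(-1907) = 8011307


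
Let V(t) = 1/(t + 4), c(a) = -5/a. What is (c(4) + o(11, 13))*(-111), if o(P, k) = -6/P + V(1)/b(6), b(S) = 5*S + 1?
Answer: 1354311/6820 ≈ 198.58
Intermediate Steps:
V(t) = 1/(4 + t)
b(S) = 1 + 5*S
o(P, k) = 1/155 - 6/P (o(P, k) = -6/P + 1/((4 + 1)*(1 + 5*6)) = -6/P + 1/(5*(1 + 30)) = -6/P + (⅕)/31 = -6/P + (⅕)*(1/31) = -6/P + 1/155 = 1/155 - 6/P)
(c(4) + o(11, 13))*(-111) = (-5/4 + (1/155)*(-930 + 11)/11)*(-111) = (-5*¼ + (1/155)*(1/11)*(-919))*(-111) = (-5/4 - 919/1705)*(-111) = -12201/6820*(-111) = 1354311/6820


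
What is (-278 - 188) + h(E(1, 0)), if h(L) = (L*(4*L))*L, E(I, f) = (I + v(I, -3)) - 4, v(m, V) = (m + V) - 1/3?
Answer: -28966/27 ≈ -1072.8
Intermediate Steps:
v(m, V) = -1/3 + V + m (v(m, V) = (V + m) - 1*1/3 = (V + m) - 1/3 = -1/3 + V + m)
E(I, f) = -22/3 + 2*I (E(I, f) = (I + (-1/3 - 3 + I)) - 4 = (I + (-10/3 + I)) - 4 = (-10/3 + 2*I) - 4 = -22/3 + 2*I)
h(L) = 4*L**3 (h(L) = (4*L**2)*L = 4*L**3)
(-278 - 188) + h(E(1, 0)) = (-278 - 188) + 4*(-22/3 + 2*1)**3 = -466 + 4*(-22/3 + 2)**3 = -466 + 4*(-16/3)**3 = -466 + 4*(-4096/27) = -466 - 16384/27 = -28966/27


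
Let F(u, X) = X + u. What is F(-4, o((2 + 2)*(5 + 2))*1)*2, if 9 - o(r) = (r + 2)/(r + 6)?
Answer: 140/17 ≈ 8.2353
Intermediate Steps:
o(r) = 9 - (2 + r)/(6 + r) (o(r) = 9 - (r + 2)/(r + 6) = 9 - (2 + r)/(6 + r))
F(-4, o((2 + 2)*(5 + 2))*1)*2 = ((4*(13 + 2*((2 + 2)*(5 + 2)))/(6 + (2 + 2)*(5 + 2)))*1 - 4)*2 = ((4*(13 + 2*(4*7))/(6 + 4*7))*1 - 4)*2 = ((4*(13 + 2*28)/(6 + 28))*1 - 4)*2 = ((4*(13 + 56)/34)*1 - 4)*2 = ((4*(1/34)*69)*1 - 4)*2 = ((138/17)*1 - 4)*2 = (138/17 - 4)*2 = (70/17)*2 = 140/17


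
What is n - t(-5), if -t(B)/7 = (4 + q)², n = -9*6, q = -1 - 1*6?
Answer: 9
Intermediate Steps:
q = -7 (q = -1 - 6 = -7)
n = -54
t(B) = -63 (t(B) = -7*(4 - 7)² = -7*(-3)² = -7*9 = -63)
n - t(-5) = -54 - 1*(-63) = -54 + 63 = 9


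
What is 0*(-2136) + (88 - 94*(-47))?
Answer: 4506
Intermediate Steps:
0*(-2136) + (88 - 94*(-47)) = 0 + (88 + 4418) = 0 + 4506 = 4506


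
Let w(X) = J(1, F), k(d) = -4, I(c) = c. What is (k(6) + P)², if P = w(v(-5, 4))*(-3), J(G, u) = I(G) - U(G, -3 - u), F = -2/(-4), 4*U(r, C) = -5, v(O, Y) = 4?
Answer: 1849/16 ≈ 115.56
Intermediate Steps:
U(r, C) = -5/4 (U(r, C) = (¼)*(-5) = -5/4)
F = ½ (F = -2*(-¼) = ½ ≈ 0.50000)
J(G, u) = 5/4 + G (J(G, u) = G - 1*(-5/4) = G + 5/4 = 5/4 + G)
w(X) = 9/4 (w(X) = 5/4 + 1 = 9/4)
P = -27/4 (P = (9/4)*(-3) = -27/4 ≈ -6.7500)
(k(6) + P)² = (-4 - 27/4)² = (-43/4)² = 1849/16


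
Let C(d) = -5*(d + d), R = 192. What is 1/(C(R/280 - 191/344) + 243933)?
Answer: 1204/293693761 ≈ 4.0995e-6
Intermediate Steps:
C(d) = -10*d
1/(C(R/280 - 191/344) + 243933) = 1/(-10*(192/280 - 191/344) + 243933) = 1/(-10*(192*(1/280) - 191*1/344) + 243933) = 1/(-10*(24/35 - 191/344) + 243933) = 1/(-10*1571/12040 + 243933) = 1/(-1571/1204 + 243933) = 1/(293693761/1204) = 1204/293693761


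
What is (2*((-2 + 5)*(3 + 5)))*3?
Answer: 144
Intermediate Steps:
(2*((-2 + 5)*(3 + 5)))*3 = (2*(3*8))*3 = (2*24)*3 = 48*3 = 144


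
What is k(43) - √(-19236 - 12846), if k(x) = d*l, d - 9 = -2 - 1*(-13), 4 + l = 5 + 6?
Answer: 140 - I*√32082 ≈ 140.0 - 179.11*I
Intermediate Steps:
l = 7 (l = -4 + (5 + 6) = -4 + 11 = 7)
d = 20 (d = 9 + (-2 - 1*(-13)) = 9 + (-2 + 13) = 9 + 11 = 20)
k(x) = 140 (k(x) = 20*7 = 140)
k(43) - √(-19236 - 12846) = 140 - √(-19236 - 12846) = 140 - √(-32082) = 140 - I*√32082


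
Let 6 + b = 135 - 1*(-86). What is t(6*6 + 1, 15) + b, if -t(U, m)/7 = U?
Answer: -44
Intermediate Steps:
t(U, m) = -7*U
b = 215 (b = -6 + (135 - 1*(-86)) = -6 + (135 + 86) = -6 + 221 = 215)
t(6*6 + 1, 15) + b = -7*(6*6 + 1) + 215 = -7*(36 + 1) + 215 = -7*37 + 215 = -259 + 215 = -44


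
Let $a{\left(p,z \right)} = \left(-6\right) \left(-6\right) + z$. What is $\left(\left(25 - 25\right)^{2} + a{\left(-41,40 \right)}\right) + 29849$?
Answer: $29925$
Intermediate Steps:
$a{\left(p,z \right)} = 36 + z$
$\left(\left(25 - 25\right)^{2} + a{\left(-41,40 \right)}\right) + 29849 = \left(\left(25 - 25\right)^{2} + \left(36 + 40\right)\right) + 29849 = \left(0^{2} + 76\right) + 29849 = \left(0 + 76\right) + 29849 = 76 + 29849 = 29925$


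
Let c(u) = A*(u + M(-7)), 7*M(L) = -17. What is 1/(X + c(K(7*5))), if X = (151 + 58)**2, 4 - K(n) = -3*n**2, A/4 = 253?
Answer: 7/26350599 ≈ 2.6565e-7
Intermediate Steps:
M(L) = -17/7 (M(L) = (1/7)*(-17) = -17/7)
A = 1012 (A = 4*253 = 1012)
K(n) = 4 + 3*n**2 (K(n) = 4 - (-3)*n**2 = 4 + 3*n**2)
X = 43681 (X = 209**2 = 43681)
c(u) = -17204/7 + 1012*u (c(u) = 1012*(u - 17/7) = 1012*(-17/7 + u) = -17204/7 + 1012*u)
1/(X + c(K(7*5))) = 1/(43681 + (-17204/7 + 1012*(4 + 3*(7*5)**2))) = 1/(43681 + (-17204/7 + 1012*(4 + 3*35**2))) = 1/(43681 + (-17204/7 + 1012*(4 + 3*1225))) = 1/(43681 + (-17204/7 + 1012*(4 + 3675))) = 1/(43681 + (-17204/7 + 1012*3679)) = 1/(43681 + (-17204/7 + 3723148)) = 1/(43681 + 26044832/7) = 1/(26350599/7) = 7/26350599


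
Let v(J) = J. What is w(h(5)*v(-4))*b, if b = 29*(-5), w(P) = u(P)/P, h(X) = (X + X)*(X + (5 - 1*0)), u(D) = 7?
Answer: 203/80 ≈ 2.5375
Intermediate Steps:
h(X) = 2*X*(5 + X) (h(X) = (2*X)*(X + (5 + 0)) = (2*X)*(X + 5) = (2*X)*(5 + X) = 2*X*(5 + X))
w(P) = 7/P
b = -145
w(h(5)*v(-4))*b = (7/(((2*5*(5 + 5))*(-4))))*(-145) = (7/(((2*5*10)*(-4))))*(-145) = (7/((100*(-4))))*(-145) = (7/(-400))*(-145) = (7*(-1/400))*(-145) = -7/400*(-145) = 203/80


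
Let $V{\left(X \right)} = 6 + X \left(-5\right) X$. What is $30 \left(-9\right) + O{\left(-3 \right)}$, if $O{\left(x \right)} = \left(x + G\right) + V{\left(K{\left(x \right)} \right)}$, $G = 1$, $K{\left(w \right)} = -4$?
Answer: $-346$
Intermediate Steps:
$V{\left(X \right)} = 6 - 5 X^{2}$ ($V{\left(X \right)} = 6 + - 5 X X = 6 - 5 X^{2}$)
$O{\left(x \right)} = -73 + x$ ($O{\left(x \right)} = \left(x + 1\right) + \left(6 - 5 \left(-4\right)^{2}\right) = \left(1 + x\right) + \left(6 - 80\right) = \left(1 + x\right) - 74 = -73 + x$)
$30 \left(-9\right) + O{\left(-3 \right)} = 30 \left(-9\right) - 76 = -270 - 76 = -346$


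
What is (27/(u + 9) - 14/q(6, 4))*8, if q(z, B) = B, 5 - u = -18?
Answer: -85/4 ≈ -21.250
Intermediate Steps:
u = 23 (u = 5 - 1*(-18) = 5 + 18 = 23)
(27/(u + 9) - 14/q(6, 4))*8 = (27/(23 + 9) - 14/4)*8 = (27/32 - 14*¼)*8 = (27*(1/32) - 7/2)*8 = (27/32 - 7/2)*8 = -85/32*8 = -85/4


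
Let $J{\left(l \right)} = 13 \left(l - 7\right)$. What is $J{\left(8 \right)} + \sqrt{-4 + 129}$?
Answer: $13 + 5 \sqrt{5} \approx 24.18$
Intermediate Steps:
$J{\left(l \right)} = -91 + 13 l$ ($J{\left(l \right)} = 13 \left(-7 + l\right) = -91 + 13 l$)
$J{\left(8 \right)} + \sqrt{-4 + 129} = \left(-91 + 13 \cdot 8\right) + \sqrt{-4 + 129} = \left(-91 + 104\right) + \sqrt{125} = 13 + 5 \sqrt{5}$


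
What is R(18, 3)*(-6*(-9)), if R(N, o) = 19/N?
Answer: 57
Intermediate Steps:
R(18, 3)*(-6*(-9)) = (19/18)*(-6*(-9)) = (19*(1/18))*54 = (19/18)*54 = 57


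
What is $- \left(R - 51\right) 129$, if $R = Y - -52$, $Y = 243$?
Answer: $-31476$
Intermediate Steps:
$R = 295$ ($R = 243 - -52 = 243 + 52 = 295$)
$- \left(R - 51\right) 129 = - \left(295 - 51\right) 129 = - 244 \cdot 129 = \left(-1\right) 31476 = -31476$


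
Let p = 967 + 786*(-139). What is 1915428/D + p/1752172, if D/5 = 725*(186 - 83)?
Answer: 3315727650991/654217220500 ≈ 5.0682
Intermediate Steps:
p = -108287 (p = 967 - 109254 = -108287)
D = 373375 (D = 5*(725*(186 - 83)) = 5*(725*103) = 5*74675 = 373375)
1915428/D + p/1752172 = 1915428/373375 - 108287/1752172 = 3315727650991/654217220500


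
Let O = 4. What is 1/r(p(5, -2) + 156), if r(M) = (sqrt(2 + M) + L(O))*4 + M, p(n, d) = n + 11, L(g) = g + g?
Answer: 17/3236 - sqrt(174)/9708 ≈ 0.0038946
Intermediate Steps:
L(g) = 2*g
p(n, d) = 11 + n
r(M) = 32 + M + 4*sqrt(2 + M) (r(M) = (sqrt(2 + M) + 2*4)*4 + M = (sqrt(2 + M) + 8)*4 + M = (8 + sqrt(2 + M))*4 + M = (32 + 4*sqrt(2 + M)) + M = 32 + M + 4*sqrt(2 + M))
1/r(p(5, -2) + 156) = 1/(32 + ((11 + 5) + 156) + 4*sqrt(2 + ((11 + 5) + 156))) = 1/(32 + (16 + 156) + 4*sqrt(2 + (16 + 156))) = 1/(32 + 172 + 4*sqrt(2 + 172)) = 1/(32 + 172 + 4*sqrt(174)) = 1/(204 + 4*sqrt(174))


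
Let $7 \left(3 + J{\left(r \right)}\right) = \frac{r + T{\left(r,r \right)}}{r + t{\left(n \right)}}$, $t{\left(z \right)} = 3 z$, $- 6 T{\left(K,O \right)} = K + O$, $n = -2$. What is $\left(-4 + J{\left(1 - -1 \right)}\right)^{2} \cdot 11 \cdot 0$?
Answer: $0$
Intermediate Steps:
$T{\left(K,O \right)} = - \frac{K}{6} - \frac{O}{6}$ ($T{\left(K,O \right)} = - \frac{K + O}{6} = - \frac{K}{6} - \frac{O}{6}$)
$J{\left(r \right)} = -3 + \frac{2 r}{21 \left(-6 + r\right)}$ ($J{\left(r \right)} = -3 + \frac{\left(r - \frac{r}{3}\right) \frac{1}{r + 3 \left(-2\right)}}{7} = -3 + \frac{\left(r - \frac{r}{3}\right) \frac{1}{r - 6}}{7} = -3 + \frac{\frac{2 r}{3} \frac{1}{-6 + r}}{7} = -3 + \frac{\frac{2}{3} r \frac{1}{-6 + r}}{7} = -3 + \frac{2 r}{21 \left(-6 + r\right)}$)
$\left(-4 + J{\left(1 - -1 \right)}\right)^{2} \cdot 11 \cdot 0 = \left(-4 + \frac{378 - 61 \left(1 - -1\right)}{21 \left(-6 + \left(1 - -1\right)\right)}\right)^{2} \cdot 11 \cdot 0 = \left(-4 + \frac{378 - 61 \left(1 + 1\right)}{21 \left(-6 + \left(1 + 1\right)\right)}\right)^{2} \cdot 11 \cdot 0 = \left(-4 + \frac{378 - 122}{21 \left(-6 + 2\right)}\right)^{2} \cdot 11 \cdot 0 = \left(-4 + \frac{378 - 122}{21 \left(-4\right)}\right)^{2} \cdot 11 \cdot 0 = \left(-4 + \frac{1}{21} \left(- \frac{1}{4}\right) 256\right)^{2} \cdot 11 \cdot 0 = \left(-4 - \frac{64}{21}\right)^{2} \cdot 11 \cdot 0 = \left(- \frac{148}{21}\right)^{2} \cdot 11 \cdot 0 = \frac{21904}{441} \cdot 11 \cdot 0 = \frac{240944}{441} \cdot 0 = 0$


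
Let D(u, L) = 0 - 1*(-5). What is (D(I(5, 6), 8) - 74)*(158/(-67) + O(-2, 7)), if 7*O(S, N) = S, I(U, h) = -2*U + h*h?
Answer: 85560/469 ≈ 182.43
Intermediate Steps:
I(U, h) = h² - 2*U (I(U, h) = -2*U + h² = h² - 2*U)
D(u, L) = 5 (D(u, L) = 0 + 5 = 5)
O(S, N) = S/7
(D(I(5, 6), 8) - 74)*(158/(-67) + O(-2, 7)) = (5 - 74)*(158/(-67) + (⅐)*(-2)) = -69*(158*(-1/67) - 2/7) = -69*(-158/67 - 2/7) = -69*(-1240/469) = 85560/469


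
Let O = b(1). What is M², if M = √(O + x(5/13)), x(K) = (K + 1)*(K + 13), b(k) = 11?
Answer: 4991/169 ≈ 29.533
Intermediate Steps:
O = 11
x(K) = (1 + K)*(13 + K)
M = √4991/13 (M = √(11 + (13 + (5/13)² + 14*(5/13))) = √(11 + (13 + 25/169 + 70/13)) = √(11 + 3132/169) = √(4991/169) = √4991/13 ≈ 5.4344)
M² = (√4991/13)² = 4991/169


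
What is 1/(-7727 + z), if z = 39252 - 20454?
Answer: 1/11071 ≈ 9.0326e-5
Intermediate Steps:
z = 18798
1/(-7727 + z) = 1/(-7727 + 18798) = 1/11071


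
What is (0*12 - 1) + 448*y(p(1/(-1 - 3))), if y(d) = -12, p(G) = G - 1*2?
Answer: -5377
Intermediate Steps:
p(G) = -2 + G (p(G) = G - 2 = -2 + G)
(0*12 - 1) + 448*y(p(1/(-1 - 3))) = (0*12 - 1) + 448*(-12) = (0 - 1) - 5376 = -1 - 5376 = -5377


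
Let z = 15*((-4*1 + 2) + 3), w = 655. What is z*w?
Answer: 9825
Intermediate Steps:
z = 15 (z = 15*((-4 + 2) + 3) = 15*(-2 + 3) = 15*1 = 15)
z*w = 15*655 = 9825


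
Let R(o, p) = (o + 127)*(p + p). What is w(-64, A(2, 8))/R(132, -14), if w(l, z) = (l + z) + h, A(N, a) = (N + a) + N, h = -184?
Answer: 59/1813 ≈ 0.032543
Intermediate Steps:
A(N, a) = a + 2*N
w(l, z) = -184 + l + z (w(l, z) = (l + z) - 184 = -184 + l + z)
R(o, p) = 2*p*(127 + o) (R(o, p) = (127 + o)*(2*p) = 2*p*(127 + o))
w(-64, A(2, 8))/R(132, -14) = (-184 - 64 + (8 + 2*2))/((2*(-14)*(127 + 132))) = (-184 - 64 + (8 + 4))/((2*(-14)*259)) = (-184 - 64 + 12)/(-7252) = -236*(-1/7252) = 59/1813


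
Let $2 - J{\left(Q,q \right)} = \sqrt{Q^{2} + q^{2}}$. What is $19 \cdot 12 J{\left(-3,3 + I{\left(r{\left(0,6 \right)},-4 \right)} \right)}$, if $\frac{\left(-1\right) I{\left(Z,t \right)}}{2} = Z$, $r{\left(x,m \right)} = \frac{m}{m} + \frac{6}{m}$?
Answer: $456 - 228 \sqrt{10} \approx -265.0$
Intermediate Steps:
$r{\left(x,m \right)} = 1 + \frac{6}{m}$
$I{\left(Z,t \right)} = - 2 Z$
$J{\left(Q,q \right)} = 2 - \sqrt{Q^{2} + q^{2}}$
$19 \cdot 12 J{\left(-3,3 + I{\left(r{\left(0,6 \right)},-4 \right)} \right)} = 19 \cdot 12 \left(2 - \sqrt{\left(-3\right)^{2} + \left(3 - 2 \frac{6 + 6}{6}\right)^{2}}\right) = 228 \left(2 - \sqrt{9 + \left(3 - 2 \cdot \frac{1}{6} \cdot 12\right)^{2}}\right) = 228 \left(2 - \sqrt{9 + \left(3 - 4\right)^{2}}\right) = 228 \left(2 - \sqrt{9 + \left(-1\right)^{2}}\right) = 228 \left(2 - \sqrt{9 + 1}\right) = 228 \left(2 - \sqrt{10}\right) = 456 - 228 \sqrt{10}$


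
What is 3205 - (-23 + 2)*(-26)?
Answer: 2659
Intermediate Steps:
3205 - (-23 + 2)*(-26) = 3205 - (-21)*(-26) = 3205 - 1*546 = 3205 - 546 = 2659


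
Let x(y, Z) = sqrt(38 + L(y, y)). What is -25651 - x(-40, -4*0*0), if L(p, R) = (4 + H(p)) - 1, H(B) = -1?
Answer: -25651 - 2*sqrt(10) ≈ -25657.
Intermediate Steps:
L(p, R) = 2 (L(p, R) = (4 - 1) - 1 = 3 - 1 = 2)
x(y, Z) = 2*sqrt(10) (x(y, Z) = sqrt(38 + 2) = sqrt(40) = 2*sqrt(10))
-25651 - x(-40, -4*0*0) = -25651 - 2*sqrt(10)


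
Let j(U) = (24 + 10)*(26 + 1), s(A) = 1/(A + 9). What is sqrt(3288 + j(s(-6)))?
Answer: sqrt(4206) ≈ 64.854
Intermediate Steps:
s(A) = 1/(9 + A)
j(U) = 918 (j(U) = 34*27 = 918)
sqrt(3288 + j(s(-6))) = sqrt(3288 + 918) = sqrt(4206)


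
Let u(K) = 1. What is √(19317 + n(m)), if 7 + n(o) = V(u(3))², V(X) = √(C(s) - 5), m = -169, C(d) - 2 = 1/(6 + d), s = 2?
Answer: √308914/4 ≈ 138.95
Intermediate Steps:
C(d) = 2 + 1/(6 + d)
V(X) = I*√46/4 (V(X) = √((13 + 2*2)/(6 + 2) - 5) = √((13 + 4)/8 - 5) = √((⅛)*17 - 5) = √(17/8 - 5) = √(-23/8) = I*√46/4)
n(o) = -79/8 (n(o) = -7 + (I*√46/4)² = -7 - 23/8 = -79/8)
√(19317 + n(m)) = √(19317 - 79/8) = √(154457/8) = √308914/4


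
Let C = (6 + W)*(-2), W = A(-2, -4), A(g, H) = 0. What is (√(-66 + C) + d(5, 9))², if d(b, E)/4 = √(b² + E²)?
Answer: 1618 + 16*I*√2067 ≈ 1618.0 + 727.43*I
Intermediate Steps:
W = 0
C = -12 (C = (6 + 0)*(-2) = 6*(-2) = -12)
d(b, E) = 4*√(E² + b²) (d(b, E) = 4*√(b² + E²) = 4*√(E² + b²))
(√(-66 + C) + d(5, 9))² = (√(-66 - 12) + 4*√(9² + 5²))² = (√(-78) + 4*√(81 + 25))² = (I*√78 + 4*√106)² = (4*√106 + I*√78)²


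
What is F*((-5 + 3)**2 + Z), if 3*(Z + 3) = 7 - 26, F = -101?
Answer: 1616/3 ≈ 538.67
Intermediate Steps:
Z = -28/3 (Z = -3 + (7 - 26)/3 = -3 + (1/3)*(-19) = -3 - 19/3 = -28/3 ≈ -9.3333)
F*((-5 + 3)**2 + Z) = -101*((-5 + 3)**2 - 28/3) = -101*((-2)**2 - 28/3) = -101*(4 - 28/3) = -101*(-16/3) = 1616/3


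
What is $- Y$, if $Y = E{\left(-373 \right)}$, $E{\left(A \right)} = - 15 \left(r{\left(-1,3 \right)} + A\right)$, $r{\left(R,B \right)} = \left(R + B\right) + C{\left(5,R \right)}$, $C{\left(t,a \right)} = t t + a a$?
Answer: $-5175$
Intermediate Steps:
$C{\left(t,a \right)} = a^{2} + t^{2}$ ($C{\left(t,a \right)} = t^{2} + a^{2} = a^{2} + t^{2}$)
$r{\left(R,B \right)} = 25 + B + R + R^{2}$ ($r{\left(R,B \right)} = \left(R + B\right) + \left(R^{2} + 5^{2}\right) = \left(B + R\right) + \left(R^{2} + 25\right) = \left(B + R\right) + \left(25 + R^{2}\right) = 25 + B + R + R^{2}$)
$E{\left(A \right)} = -420 - 15 A$ ($E{\left(A \right)} = - 15 \left(\left(25 + 3 - 1 + \left(-1\right)^{2}\right) + A\right) = - 15 \left(\left(25 + 3 - 1 + 1\right) + A\right) = - 15 \left(28 + A\right) = -420 - 15 A$)
$Y = 5175$ ($Y = -420 - -5595 = -420 + 5595 = 5175$)
$- Y = \left(-1\right) 5175 = -5175$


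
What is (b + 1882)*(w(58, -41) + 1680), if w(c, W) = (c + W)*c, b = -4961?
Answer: -8208614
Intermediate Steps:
w(c, W) = c*(W + c) (w(c, W) = (W + c)*c = c*(W + c))
(b + 1882)*(w(58, -41) + 1680) = (-4961 + 1882)*(58*(-41 + 58) + 1680) = -3079*(58*17 + 1680) = -3079*(986 + 1680) = -3079*2666 = -8208614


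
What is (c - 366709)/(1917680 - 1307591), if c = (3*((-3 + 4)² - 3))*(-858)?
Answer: -361561/610089 ≈ -0.59264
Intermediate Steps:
c = 5148 (c = (3*(1² - 3))*(-858) = (3*(1 - 3))*(-858) = (3*(-2))*(-858) = -6*(-858) = 5148)
(c - 366709)/(1917680 - 1307591) = (5148 - 366709)/(1917680 - 1307591) = -361561/610089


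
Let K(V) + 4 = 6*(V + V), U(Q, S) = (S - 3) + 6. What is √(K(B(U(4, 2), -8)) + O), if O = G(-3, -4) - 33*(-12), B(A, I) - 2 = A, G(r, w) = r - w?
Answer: 3*√53 ≈ 21.840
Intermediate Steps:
U(Q, S) = 3 + S (U(Q, S) = (-3 + S) + 6 = 3 + S)
B(A, I) = 2 + A
K(V) = -4 + 12*V (K(V) = -4 + 6*(V + V) = -4 + 6*(2*V) = -4 + 12*V)
O = 397 (O = (-3 - 1*(-4)) - 33*(-12) = (-3 + 4) + 396 = 1 + 396 = 397)
√(K(B(U(4, 2), -8)) + O) = √((-4 + 12*(2 + (3 + 2))) + 397) = √((-4 + 12*(2 + 5)) + 397) = √((-4 + 12*7) + 397) = √((-4 + 84) + 397) = √(80 + 397) = √477 = 3*√53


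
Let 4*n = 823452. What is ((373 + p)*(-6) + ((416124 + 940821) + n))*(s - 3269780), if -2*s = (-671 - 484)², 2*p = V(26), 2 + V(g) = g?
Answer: -6143356822665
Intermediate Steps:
n = 205863 (n = (¼)*823452 = 205863)
V(g) = -2 + g
p = 12 (p = (-2 + 26)/2 = (½)*24 = 12)
s = -1334025/2 (s = -(-671 - 484)²/2 = -½*(-1155)² = -½*1334025 = -1334025/2 ≈ -6.6701e+5)
((373 + p)*(-6) + ((416124 + 940821) + n))*(s - 3269780) = ((373 + 12)*(-6) + ((416124 + 940821) + 205863))*(-1334025/2 - 3269780) = (385*(-6) + (1356945 + 205863))*(-7873585/2) = (-2310 + 1562808)*(-7873585/2) = 1560498*(-7873585/2) = -6143356822665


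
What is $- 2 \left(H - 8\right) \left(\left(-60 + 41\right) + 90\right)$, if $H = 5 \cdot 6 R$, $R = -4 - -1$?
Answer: $13916$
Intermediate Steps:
$R = -3$ ($R = -4 + 1 = -3$)
$H = -90$ ($H = 5 \cdot 6 \left(-3\right) = 5 \left(-18\right) = -90$)
$- 2 \left(H - 8\right) \left(\left(-60 + 41\right) + 90\right) = - 2 \left(-90 - 8\right) \left(\left(-60 + 41\right) + 90\right) = \left(-2\right) \left(-98\right) \left(-19 + 90\right) = 196 \cdot 71 = 13916$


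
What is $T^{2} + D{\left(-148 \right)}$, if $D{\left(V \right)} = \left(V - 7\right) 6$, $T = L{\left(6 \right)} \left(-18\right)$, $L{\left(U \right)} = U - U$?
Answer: $-930$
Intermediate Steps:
$L{\left(U \right)} = 0$
$T = 0$ ($T = 0 \left(-18\right) = 0$)
$D{\left(V \right)} = -42 + 6 V$ ($D{\left(V \right)} = \left(-7 + V\right) 6 = -42 + 6 V$)
$T^{2} + D{\left(-148 \right)} = 0^{2} + \left(-42 + 6 \left(-148\right)\right) = 0 - 930 = -930$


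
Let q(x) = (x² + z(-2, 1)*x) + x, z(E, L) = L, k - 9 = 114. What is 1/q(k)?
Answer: 1/15375 ≈ 6.5041e-5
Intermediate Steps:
k = 123 (k = 9 + 114 = 123)
q(x) = x² + 2*x (q(x) = (x² + 1*x) + x = (x² + x) + x = (x + x²) + x = x² + 2*x)
1/q(k) = 1/(123*(2 + 123)) = 1/(123*125) = 1/15375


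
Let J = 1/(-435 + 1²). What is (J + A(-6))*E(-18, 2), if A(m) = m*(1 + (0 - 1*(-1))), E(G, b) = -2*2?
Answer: 10418/217 ≈ 48.009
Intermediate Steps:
E(G, b) = -4
A(m) = 2*m (A(m) = m*(1 + (0 + 1)) = m*(1 + 1) = m*2 = 2*m)
J = -1/434 (J = 1/(-435 + 1) = 1/(-434) = -1/434 ≈ -0.0023041)
(J + A(-6))*E(-18, 2) = (-1/434 + 2*(-6))*(-4) = (-1/434 - 12)*(-4) = -5209/434*(-4) = 10418/217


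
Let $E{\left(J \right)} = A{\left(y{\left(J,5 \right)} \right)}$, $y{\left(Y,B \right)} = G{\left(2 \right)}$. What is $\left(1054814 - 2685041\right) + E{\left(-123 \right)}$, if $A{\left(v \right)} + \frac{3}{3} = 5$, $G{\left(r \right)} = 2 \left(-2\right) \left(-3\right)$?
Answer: $-1630223$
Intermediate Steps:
$G{\left(r \right)} = 12$ ($G{\left(r \right)} = \left(-4\right) \left(-3\right) = 12$)
$y{\left(Y,B \right)} = 12$
$A{\left(v \right)} = 4$ ($A{\left(v \right)} = -1 + 5 = 4$)
$E{\left(J \right)} = 4$
$\left(1054814 - 2685041\right) + E{\left(-123 \right)} = \left(1054814 - 2685041\right) + 4 = -1630227 + 4 = -1630223$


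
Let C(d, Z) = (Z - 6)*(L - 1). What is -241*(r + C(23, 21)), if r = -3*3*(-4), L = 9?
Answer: -37596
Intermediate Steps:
C(d, Z) = -48 + 8*Z (C(d, Z) = (Z - 6)*(9 - 1) = (-6 + Z)*8 = -48 + 8*Z)
r = 36 (r = -9*(-4) = 36)
-241*(r + C(23, 21)) = -241*(36 + (-48 + 8*21)) = -241*(36 + (-48 + 168)) = -241*(36 + 120) = -241*156 = -37596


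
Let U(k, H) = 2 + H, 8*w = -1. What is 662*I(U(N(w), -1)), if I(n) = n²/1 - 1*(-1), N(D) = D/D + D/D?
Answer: 1324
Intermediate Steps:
w = -⅛ (w = (⅛)*(-1) = -⅛ ≈ -0.12500)
N(D) = 2 (N(D) = 1 + 1 = 2)
I(n) = 1 + n² (I(n) = 1*n² + 1 = n² + 1 = 1 + n²)
662*I(U(N(w), -1)) = 662*(1 + (2 - 1)²) = 662*(1 + 1²) = 662*(1 + 1) = 662*2 = 1324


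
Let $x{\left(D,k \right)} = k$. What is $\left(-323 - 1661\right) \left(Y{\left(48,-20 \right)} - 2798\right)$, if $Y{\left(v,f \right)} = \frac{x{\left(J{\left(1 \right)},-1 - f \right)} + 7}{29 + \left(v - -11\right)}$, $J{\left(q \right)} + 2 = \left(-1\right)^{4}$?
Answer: $\frac{61057104}{11} \approx 5.5506 \cdot 10^{6}$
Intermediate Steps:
$J{\left(q \right)} = -1$ ($J{\left(q \right)} = -2 + \left(-1\right)^{4} = -2 + 1 = -1$)
$Y{\left(v,f \right)} = \frac{6 - f}{40 + v}$ ($Y{\left(v,f \right)} = \frac{\left(-1 - f\right) + 7}{29 + \left(v - -11\right)} = \frac{6 - f}{29 + \left(v + 11\right)} = \frac{6 - f}{29 + \left(11 + v\right)} = \frac{6 - f}{40 + v}$)
$\left(-323 - 1661\right) \left(Y{\left(48,-20 \right)} - 2798\right) = \left(-323 - 1661\right) \left(\frac{6 - -20}{40 + 48} - 2798\right) = - 1984 \left(\frac{6 + 20}{88} - 2798\right) = - 1984 \left(\frac{1}{88} \cdot 26 - 2798\right) = - 1984 \left(\frac{13}{44} - 2798\right) = \left(-1984\right) \left(- \frac{123099}{44}\right) = \frac{61057104}{11}$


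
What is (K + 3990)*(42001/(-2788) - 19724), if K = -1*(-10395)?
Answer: -791642699505/2788 ≈ -2.8395e+8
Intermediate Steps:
K = 10395
(K + 3990)*(42001/(-2788) - 19724) = (10395 + 3990)*(42001/(-2788) - 19724) = 14385*(42001*(-1/2788) - 19724) = 14385*(-42001/2788 - 19724) = 14385*(-55032513/2788) = -791642699505/2788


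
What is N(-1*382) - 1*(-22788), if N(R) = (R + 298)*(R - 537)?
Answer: 99984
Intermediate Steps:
N(R) = (-537 + R)*(298 + R) (N(R) = (298 + R)*(-537 + R) = (-537 + R)*(298 + R))
N(-1*382) - 1*(-22788) = (-160026 + (-1*382)² - (-239)*382) - 1*(-22788) = (-160026 + (-382)² - 239*(-382)) + 22788 = (-160026 + 145924 + 91298) + 22788 = 77196 + 22788 = 99984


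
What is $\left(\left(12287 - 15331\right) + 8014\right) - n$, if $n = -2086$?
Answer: $7056$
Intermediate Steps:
$\left(\left(12287 - 15331\right) + 8014\right) - n = \left(\left(12287 - 15331\right) + 8014\right) - -2086 = \left(-3044 + 8014\right) + 2086 = 4970 + 2086 = 7056$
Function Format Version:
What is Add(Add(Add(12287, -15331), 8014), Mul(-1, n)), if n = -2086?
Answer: 7056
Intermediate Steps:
Add(Add(Add(12287, -15331), 8014), Mul(-1, n)) = Add(Add(Add(12287, -15331), 8014), Mul(-1, -2086)) = Add(Add(-3044, 8014), 2086) = Add(4970, 2086) = 7056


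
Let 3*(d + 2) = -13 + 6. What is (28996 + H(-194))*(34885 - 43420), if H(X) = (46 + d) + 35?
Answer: -248135210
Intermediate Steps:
d = -13/3 (d = -2 + (-13 + 6)/3 = -2 + (⅓)*(-7) = -2 - 7/3 = -13/3 ≈ -4.3333)
H(X) = 230/3 (H(X) = (46 - 13/3) + 35 = 125/3 + 35 = 230/3)
(28996 + H(-194))*(34885 - 43420) = (28996 + 230/3)*(34885 - 43420) = (87218/3)*(-8535) = -248135210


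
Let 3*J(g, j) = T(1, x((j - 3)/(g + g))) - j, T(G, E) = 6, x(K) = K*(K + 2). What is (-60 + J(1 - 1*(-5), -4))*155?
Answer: -26350/3 ≈ -8783.3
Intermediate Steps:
x(K) = K*(2 + K)
J(g, j) = 2 - j/3 (J(g, j) = (6 - j)/3 = 2 - j/3)
(-60 + J(1 - 1*(-5), -4))*155 = (-60 + (2 - ⅓*(-4)))*155 = (-60 + (2 + 4/3))*155 = (-60 + 10/3)*155 = -170/3*155 = -26350/3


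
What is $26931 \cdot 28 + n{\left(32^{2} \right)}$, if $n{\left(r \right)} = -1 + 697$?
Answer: $754764$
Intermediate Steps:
$n{\left(r \right)} = 696$
$26931 \cdot 28 + n{\left(32^{2} \right)} = 26931 \cdot 28 + 696 = 754068 + 696 = 754764$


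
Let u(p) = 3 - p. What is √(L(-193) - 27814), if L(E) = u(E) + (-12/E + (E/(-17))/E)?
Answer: I*√297306656807/3281 ≈ 166.19*I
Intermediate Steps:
L(E) = 50/17 - E - 12/E (L(E) = (3 - E) + (-12/E + (E/(-17))/E) = (3 - E) + (-12/E + (E*(-1/17))/E) = (3 - E) + (-12/E + (-E/17)/E) = (3 - E) + (-12/E - 1/17) = (3 - E) + (-1/17 - 12/E) = 50/17 - E - 12/E)
√(L(-193) - 27814) = √((50/17 - 1*(-193) - 12/(-193)) - 27814) = √((50/17 + 193 - 12*(-1/193)) - 27814) = √((50/17 + 193 + 12/193) - 27814) = √(643087/3281 - 27814) = √(-90614647/3281) = I*√297306656807/3281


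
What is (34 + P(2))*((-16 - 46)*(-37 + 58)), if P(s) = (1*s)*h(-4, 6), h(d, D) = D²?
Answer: -138012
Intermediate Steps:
P(s) = 36*s (P(s) = (1*s)*6² = s*36 = 36*s)
(34 + P(2))*((-16 - 46)*(-37 + 58)) = (34 + 36*2)*((-16 - 46)*(-37 + 58)) = (34 + 72)*(-62*21) = 106*(-1302) = -138012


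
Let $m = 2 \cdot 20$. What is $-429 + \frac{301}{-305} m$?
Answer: $- \frac{28577}{61} \approx -468.48$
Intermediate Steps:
$m = 40$
$-429 + \frac{301}{-305} m = -429 + \frac{301}{-305} \cdot 40 = -429 + 301 \left(- \frac{1}{305}\right) 40 = -429 - \frac{2408}{61} = - \frac{28577}{61}$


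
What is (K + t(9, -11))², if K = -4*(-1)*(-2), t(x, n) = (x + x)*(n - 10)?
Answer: 148996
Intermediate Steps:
t(x, n) = 2*x*(-10 + n) (t(x, n) = (2*x)*(-10 + n) = 2*x*(-10 + n))
K = -8 (K = 4*(-2) = -8)
(K + t(9, -11))² = (-8 + 2*9*(-10 - 11))² = (-8 + 2*9*(-21))² = (-8 - 378)² = (-386)² = 148996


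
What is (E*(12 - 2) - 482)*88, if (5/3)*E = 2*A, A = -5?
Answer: -47696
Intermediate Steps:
E = -6 (E = 3*(2*(-5))/5 = (3/5)*(-10) = -6)
(E*(12 - 2) - 482)*88 = (-6*(12 - 2) - 482)*88 = (-6*10 - 482)*88 = (-60 - 482)*88 = -542*88 = -47696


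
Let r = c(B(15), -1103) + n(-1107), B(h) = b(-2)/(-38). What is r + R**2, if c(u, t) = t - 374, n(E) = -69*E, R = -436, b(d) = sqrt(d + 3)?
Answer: 265002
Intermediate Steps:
b(d) = sqrt(3 + d)
B(h) = -1/38 (B(h) = sqrt(3 - 2)/(-38) = sqrt(1)*(-1/38) = 1*(-1/38) = -1/38)
c(u, t) = -374 + t
r = 74906 (r = (-374 - 1103) - 69*(-1107) = -1477 + 76383 = 74906)
r + R**2 = 74906 + (-436)**2 = 74906 + 190096 = 265002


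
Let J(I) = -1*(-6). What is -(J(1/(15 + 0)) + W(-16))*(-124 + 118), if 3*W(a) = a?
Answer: 4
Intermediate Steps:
W(a) = a/3
J(I) = 6
-(J(1/(15 + 0)) + W(-16))*(-124 + 118) = -(6 + (1/3)*(-16))*(-124 + 118) = -(6 - 16/3)*(-6) = -2*(-6)/3 = -1*(-4) = 4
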